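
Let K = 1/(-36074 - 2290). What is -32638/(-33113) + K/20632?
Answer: 25833827121511/26209802027424 ≈ 0.98565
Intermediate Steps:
K = -1/38364 (K = 1/(-38364) = -1/38364 ≈ -2.6066e-5)
-32638/(-33113) + K/20632 = -32638/(-33113) - 1/38364/20632 = -32638*(-1/33113) - 1/38364*1/20632 = 32638/33113 - 1/791526048 = 25833827121511/26209802027424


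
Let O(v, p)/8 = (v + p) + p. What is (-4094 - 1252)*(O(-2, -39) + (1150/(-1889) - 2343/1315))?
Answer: 8530722204642/2484035 ≈ 3.4342e+6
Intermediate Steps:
O(v, p) = 8*v + 16*p (O(v, p) = 8*((v + p) + p) = 8*((p + v) + p) = 8*(v + 2*p) = 8*v + 16*p)
(-4094 - 1252)*(O(-2, -39) + (1150/(-1889) - 2343/1315)) = (-4094 - 1252)*((8*(-2) + 16*(-39)) + (1150/(-1889) - 2343/1315)) = -5346*((-16 - 624) + (1150*(-1/1889) - 2343*1/1315)) = -5346*(-640 + (-1150/1889 - 2343/1315)) = -5346*(-640 - 5938177/2484035) = -5346*(-1595720577/2484035) = 8530722204642/2484035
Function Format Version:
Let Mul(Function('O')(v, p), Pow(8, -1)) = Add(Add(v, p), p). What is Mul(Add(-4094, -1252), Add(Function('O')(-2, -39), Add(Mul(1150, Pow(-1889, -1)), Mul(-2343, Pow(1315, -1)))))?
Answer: Rational(8530722204642, 2484035) ≈ 3.4342e+6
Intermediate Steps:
Function('O')(v, p) = Add(Mul(8, v), Mul(16, p)) (Function('O')(v, p) = Mul(8, Add(Add(v, p), p)) = Mul(8, Add(Add(p, v), p)) = Mul(8, Add(v, Mul(2, p))) = Add(Mul(8, v), Mul(16, p)))
Mul(Add(-4094, -1252), Add(Function('O')(-2, -39), Add(Mul(1150, Pow(-1889, -1)), Mul(-2343, Pow(1315, -1))))) = Mul(Add(-4094, -1252), Add(Add(Mul(8, -2), Mul(16, -39)), Add(Mul(1150, Pow(-1889, -1)), Mul(-2343, Pow(1315, -1))))) = Mul(-5346, Add(Add(-16, -624), Add(Mul(1150, Rational(-1, 1889)), Mul(-2343, Rational(1, 1315))))) = Mul(-5346, Add(-640, Add(Rational(-1150, 1889), Rational(-2343, 1315)))) = Mul(-5346, Add(-640, Rational(-5938177, 2484035))) = Mul(-5346, Rational(-1595720577, 2484035)) = Rational(8530722204642, 2484035)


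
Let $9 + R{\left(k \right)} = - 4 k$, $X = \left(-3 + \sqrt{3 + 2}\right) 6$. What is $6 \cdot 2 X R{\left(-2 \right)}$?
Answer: $216 - 72 \sqrt{5} \approx 55.003$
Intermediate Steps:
$X = -18 + 6 \sqrt{5}$ ($X = \left(-3 + \sqrt{5}\right) 6 = -18 + 6 \sqrt{5} \approx -4.5836$)
$R{\left(k \right)} = -9 - 4 k$
$6 \cdot 2 X R{\left(-2 \right)} = 6 \cdot 2 \left(-18 + 6 \sqrt{5}\right) \left(-9 - -8\right) = 12 \left(-18 + 6 \sqrt{5}\right) \left(-9 + 8\right) = \left(-216 + 72 \sqrt{5}\right) \left(-1\right) = 216 - 72 \sqrt{5}$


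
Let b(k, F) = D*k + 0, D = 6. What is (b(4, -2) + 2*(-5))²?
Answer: 196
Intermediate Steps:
b(k, F) = 6*k (b(k, F) = 6*k + 0 = 6*k)
(b(4, -2) + 2*(-5))² = (6*4 + 2*(-5))² = (24 - 10)² = 14² = 196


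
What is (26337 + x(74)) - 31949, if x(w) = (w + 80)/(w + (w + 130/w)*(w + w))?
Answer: -2878949/513 ≈ -5612.0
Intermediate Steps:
x(w) = (80 + w)/(w + 2*w*(w + 130/w)) (x(w) = (80 + w)/(w + (w + 130/w)*(2*w)) = (80 + w)/(w + 2*w*(w + 130/w)))
(26337 + x(74)) - 31949 = (26337 + (80 + 74)/(260 + 74 + 2*74²)) - 31949 = (26337 + 154/(260 + 74 + 2*5476)) - 31949 = (26337 + 154/(260 + 74 + 10952)) - 31949 = (26337 + 154/11286) - 31949 = (26337 + (1/11286)*154) - 31949 = (26337 + 7/513) - 31949 = 13510888/513 - 31949 = -2878949/513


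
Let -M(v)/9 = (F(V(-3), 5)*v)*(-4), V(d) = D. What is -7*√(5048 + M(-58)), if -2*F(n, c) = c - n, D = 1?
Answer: -14*√2306 ≈ -672.29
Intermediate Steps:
V(d) = 1
F(n, c) = n/2 - c/2 (F(n, c) = -(c - n)/2 = n/2 - c/2)
M(v) = -72*v (M(v) = -9*((½)*1 - ½*5)*v*(-4) = -9*(½ - 5/2)*v*(-4) = -9*(-2*v)*(-4) = -72*v)
-7*√(5048 + M(-58)) = -7*√(5048 - 72*(-58)) = -7*√(5048 + 4176) = -14*√2306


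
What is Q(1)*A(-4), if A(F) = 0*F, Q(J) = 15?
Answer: 0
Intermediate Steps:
A(F) = 0
Q(1)*A(-4) = 15*0 = 0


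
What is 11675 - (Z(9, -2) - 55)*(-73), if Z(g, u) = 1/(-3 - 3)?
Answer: 45887/6 ≈ 7647.8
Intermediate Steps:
Z(g, u) = -⅙ (Z(g, u) = 1/(-6) = -⅙)
11675 - (Z(9, -2) - 55)*(-73) = 11675 - (-⅙ - 55)*(-73) = 11675 - (-331)*(-73)/6 = 11675 - 1*24163/6 = 11675 - 24163/6 = 45887/6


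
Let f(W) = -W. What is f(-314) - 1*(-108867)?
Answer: 109181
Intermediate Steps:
f(-314) - 1*(-108867) = -1*(-314) - 1*(-108867) = 314 + 108867 = 109181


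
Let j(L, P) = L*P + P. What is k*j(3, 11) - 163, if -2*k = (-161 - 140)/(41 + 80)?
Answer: -1191/11 ≈ -108.27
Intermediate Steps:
j(L, P) = P + L*P
k = 301/242 (k = -(-161 - 140)/(2*(41 + 80)) = -(-301)/(2*121) = -½*(-301/121) = 301/242 ≈ 1.2438)
k*j(3, 11) - 163 = 301*(11*(1 + 3))/242 - 163 = 301*(11*4)/242 - 163 = (301/242)*44 - 163 = 602/11 - 163 = -1191/11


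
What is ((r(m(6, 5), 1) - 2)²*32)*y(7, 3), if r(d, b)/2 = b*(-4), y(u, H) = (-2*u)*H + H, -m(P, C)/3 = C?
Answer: -124800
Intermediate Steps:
m(P, C) = -3*C
y(u, H) = H - 2*H*u (y(u, H) = -2*H*u + H = H - 2*H*u)
r(d, b) = -8*b (r(d, b) = 2*(b*(-4)) = 2*(-4*b) = -8*b)
((r(m(6, 5), 1) - 2)²*32)*y(7, 3) = ((-8*1 - 2)²*32)*(3*(1 - 2*7)) = ((-8 - 2)²*32)*(3*(1 - 14)) = ((-10)²*32)*(3*(-13)) = (100*32)*(-39) = 3200*(-39) = -124800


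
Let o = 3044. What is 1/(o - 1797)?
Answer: 1/1247 ≈ 0.00080192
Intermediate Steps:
1/(o - 1797) = 1/(3044 - 1797) = 1/1247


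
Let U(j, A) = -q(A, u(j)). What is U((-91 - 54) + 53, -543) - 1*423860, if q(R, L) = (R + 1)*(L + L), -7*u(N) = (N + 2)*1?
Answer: -2869460/7 ≈ -4.0992e+5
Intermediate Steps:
u(N) = -2/7 - N/7 (u(N) = -(N + 2)/7 = -(2 + N)/7 = -2/7 - N/7)
q(R, L) = 2*L*(1 + R) (q(R, L) = (1 + R)*(2*L) = 2*L*(1 + R))
U(j, A) = -2*(1 + A)*(-2/7 - j/7) (U(j, A) = -2*(-2/7 - j/7)*(1 + A) = -2*(1 + A)*(-2/7 - j/7))
U((-91 - 54) + 53, -543) - 1*423860 = 2*(1 - 543)*(2 + ((-91 - 54) + 53))/7 - 1*423860 = (2/7)*(-542)*(2 + (-145 + 53)) - 423860 = (2/7)*(-542)*(2 - 92) - 423860 = (2/7)*(-542)*(-90) - 423860 = 97560/7 - 423860 = -2869460/7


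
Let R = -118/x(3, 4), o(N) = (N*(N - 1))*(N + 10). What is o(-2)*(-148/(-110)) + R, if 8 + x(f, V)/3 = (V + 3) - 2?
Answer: 38458/495 ≈ 77.693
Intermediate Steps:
o(N) = N*(-1 + N)*(10 + N) (o(N) = (N*(-1 + N))*(10 + N) = N*(-1 + N)*(10 + N))
x(f, V) = -21 + 3*V (x(f, V) = -24 + 3*((V + 3) - 2) = -24 + 3*((3 + V) - 2) = -24 + 3*(1 + V) = -24 + (3 + 3*V) = -21 + 3*V)
R = 118/9 (R = -118/(-21 + 3*4) = -118/(-21 + 12) = -118/(-9) = -118*(-1/9) = 118/9 ≈ 13.111)
o(-2)*(-148/(-110)) + R = (-2*(-10 + (-2)**2 + 9*(-2)))*(-148/(-110)) + 118/9 = (-2*(-10 + 4 - 18))*(-148*(-1/110)) + 118/9 = -2*(-24)*(74/55) + 118/9 = 48*(74/55) + 118/9 = 3552/55 + 118/9 = 38458/495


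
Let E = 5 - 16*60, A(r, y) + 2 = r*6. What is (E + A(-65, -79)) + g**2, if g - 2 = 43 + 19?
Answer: 2749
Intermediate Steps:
A(r, y) = -2 + 6*r (A(r, y) = -2 + r*6 = -2 + 6*r)
E = -955 (E = 5 - 960 = -955)
g = 64 (g = 2 + (43 + 19) = 2 + 62 = 64)
(E + A(-65, -79)) + g**2 = (-955 + (-2 + 6*(-65))) + 64**2 = (-955 + (-2 - 390)) + 4096 = (-955 - 392) + 4096 = -1347 + 4096 = 2749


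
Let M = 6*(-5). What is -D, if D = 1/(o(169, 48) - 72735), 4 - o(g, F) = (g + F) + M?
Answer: 1/72918 ≈ 1.3714e-5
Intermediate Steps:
M = -30
o(g, F) = 34 - F - g (o(g, F) = 4 - ((g + F) - 30) = 4 - ((F + g) - 30) = 4 - (-30 + F + g) = 4 + (30 - F - g) = 34 - F - g)
D = -1/72918 (D = 1/((34 - 1*48 - 1*169) - 72735) = 1/((34 - 48 - 169) - 72735) = 1/(-183 - 72735) = 1/(-72918) = -1/72918 ≈ -1.3714e-5)
-D = -1*(-1/72918) = 1/72918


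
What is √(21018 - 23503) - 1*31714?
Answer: -31714 + I*√2485 ≈ -31714.0 + 49.85*I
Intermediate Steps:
√(21018 - 23503) - 1*31714 = √(-2485) - 31714 = I*√2485 - 31714 = -31714 + I*√2485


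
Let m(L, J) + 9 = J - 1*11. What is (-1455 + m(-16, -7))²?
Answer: 2196324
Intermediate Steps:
m(L, J) = -20 + J (m(L, J) = -9 + (J - 1*11) = -9 + (J - 11) = -9 + (-11 + J) = -20 + J)
(-1455 + m(-16, -7))² = (-1455 + (-20 - 7))² = (-1455 - 27)² = (-1482)² = 2196324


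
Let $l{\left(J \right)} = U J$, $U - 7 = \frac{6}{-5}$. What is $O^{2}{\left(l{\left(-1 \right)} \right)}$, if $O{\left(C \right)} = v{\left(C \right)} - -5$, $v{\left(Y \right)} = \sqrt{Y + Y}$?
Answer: $\frac{\left(25 + i \sqrt{290}\right)^{2}}{25} \approx 13.4 + 34.059 i$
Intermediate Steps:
$v{\left(Y \right)} = \sqrt{2} \sqrt{Y}$ ($v{\left(Y \right)} = \sqrt{2 Y} = \sqrt{2} \sqrt{Y}$)
$U = \frac{29}{5}$ ($U = 7 + \frac{6}{-5} = 7 + 6 \left(- \frac{1}{5}\right) = 7 - \frac{6}{5} = \frac{29}{5} \approx 5.8$)
$l{\left(J \right)} = \frac{29 J}{5}$
$O{\left(C \right)} = 5 + \sqrt{2} \sqrt{C}$ ($O{\left(C \right)} = \sqrt{2} \sqrt{C} - -5 = \sqrt{2} \sqrt{C} + 5 = 5 + \sqrt{2} \sqrt{C}$)
$O^{2}{\left(l{\left(-1 \right)} \right)} = \left(5 + \sqrt{2} \sqrt{\frac{29}{5} \left(-1\right)}\right)^{2} = \left(5 + \sqrt{2} \sqrt{- \frac{29}{5}}\right)^{2} = \left(5 + \sqrt{2} \frac{i \sqrt{145}}{5}\right)^{2} = \left(5 + \frac{i \sqrt{290}}{5}\right)^{2}$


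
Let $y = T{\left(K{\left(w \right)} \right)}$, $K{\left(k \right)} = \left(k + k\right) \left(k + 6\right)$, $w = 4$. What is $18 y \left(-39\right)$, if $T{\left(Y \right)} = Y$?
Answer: $-56160$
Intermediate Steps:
$K{\left(k \right)} = 2 k \left(6 + k\right)$
$y = 80$ ($y = 2 \cdot 4 \left(6 + 4\right) = 2 \cdot 4 \cdot 10 = 80$)
$18 y \left(-39\right) = 18 \cdot 80 \left(-39\right) = 1440 \left(-39\right) = -56160$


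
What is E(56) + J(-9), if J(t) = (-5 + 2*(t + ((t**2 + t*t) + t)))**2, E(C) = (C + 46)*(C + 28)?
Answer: 88657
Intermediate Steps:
E(C) = (28 + C)*(46 + C) (E(C) = (46 + C)*(28 + C) = (28 + C)*(46 + C))
J(t) = (-5 + 4*t + 4*t**2)**2 (J(t) = (-5 + 2*(t + ((t**2 + t**2) + t)))**2 = (-5 + 2*(t + (2*t**2 + t)))**2 = (-5 + 2*(t + (t + 2*t**2)))**2 = (-5 + 2*(2*t + 2*t**2))**2 = (-5 + (4*t + 4*t**2))**2 = (-5 + 4*t + 4*t**2)**2)
E(56) + J(-9) = (1288 + 56**2 + 74*56) + (-5 + 4*(-9) + 4*(-9)**2)**2 = (1288 + 3136 + 4144) + (-5 - 36 + 4*81)**2 = 8568 + (-5 - 36 + 324)**2 = 8568 + 283**2 = 8568 + 80089 = 88657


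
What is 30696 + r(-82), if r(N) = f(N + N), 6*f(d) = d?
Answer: 92006/3 ≈ 30669.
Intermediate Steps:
f(d) = d/6
r(N) = N/3 (r(N) = (N + N)/6 = (2*N)/6 = N/3)
30696 + r(-82) = 30696 + (1/3)*(-82) = 30696 - 82/3 = 92006/3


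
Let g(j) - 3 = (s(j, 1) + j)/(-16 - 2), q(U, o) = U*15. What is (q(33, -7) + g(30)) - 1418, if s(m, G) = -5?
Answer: -16585/18 ≈ -921.39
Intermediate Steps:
q(U, o) = 15*U
g(j) = 59/18 - j/18 (g(j) = 3 + (-5 + j)/(-16 - 2) = 3 + (-5 + j)/(-18) = 3 + (-5 + j)*(-1/18) = 3 + (5/18 - j/18) = 59/18 - j/18)
(q(33, -7) + g(30)) - 1418 = (15*33 + (59/18 - 1/18*30)) - 1418 = (495 + (59/18 - 5/3)) - 1418 = (495 + 29/18) - 1418 = 8939/18 - 1418 = -16585/18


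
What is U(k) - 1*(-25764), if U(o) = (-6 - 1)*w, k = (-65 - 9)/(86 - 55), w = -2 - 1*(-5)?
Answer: 25743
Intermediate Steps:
w = 3 (w = -2 + 5 = 3)
k = -74/31 ≈ -2.3871
U(o) = -21 (U(o) = (-6 - 1)*3 = -7*3 = -21)
U(k) - 1*(-25764) = -21 - 1*(-25764) = -21 + 25764 = 25743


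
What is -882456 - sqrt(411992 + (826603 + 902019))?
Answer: -882456 - 21*sqrt(4854) ≈ -8.8392e+5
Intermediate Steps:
-882456 - sqrt(411992 + (826603 + 902019)) = -882456 - sqrt(411992 + 1728622) = -882456 - sqrt(2140614) = -882456 - 21*sqrt(4854)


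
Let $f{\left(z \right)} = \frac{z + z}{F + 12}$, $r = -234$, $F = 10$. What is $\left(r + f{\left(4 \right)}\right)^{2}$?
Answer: $\frac{6604900}{121} \approx 54586.0$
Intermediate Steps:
$f{\left(z \right)} = \frac{z}{11}$ ($f{\left(z \right)} = \frac{z + z}{10 + 12} = \frac{2 z}{22} = 2 z \frac{1}{22} = \frac{z}{11}$)
$\left(r + f{\left(4 \right)}\right)^{2} = \left(-234 + \frac{1}{11} \cdot 4\right)^{2} = \left(-234 + \frac{4}{11}\right)^{2} = \left(- \frac{2570}{11}\right)^{2} = \frac{6604900}{121}$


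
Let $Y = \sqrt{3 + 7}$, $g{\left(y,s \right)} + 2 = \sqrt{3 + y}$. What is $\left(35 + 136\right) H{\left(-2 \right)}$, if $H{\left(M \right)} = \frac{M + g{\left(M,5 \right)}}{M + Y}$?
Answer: $-171 - \frac{171 \sqrt{10}}{2} \approx -441.37$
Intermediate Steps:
$g{\left(y,s \right)} = -2 + \sqrt{3 + y}$
$Y = \sqrt{10} \approx 3.1623$
$H{\left(M \right)} = \frac{-2 + M + \sqrt{3 + M}}{M + \sqrt{10}}$ ($H{\left(M \right)} = \frac{M + \left(-2 + \sqrt{3 + M}\right)}{M + \sqrt{10}} = \frac{-2 + M + \sqrt{3 + M}}{M + \sqrt{10}}$)
$\left(35 + 136\right) H{\left(-2 \right)} = \left(35 + 136\right) \frac{-2 - 2 + \sqrt{3 - 2}}{-2 + \sqrt{10}} = 171 \frac{-2 - 2 + \sqrt{1}}{-2 + \sqrt{10}} = 171 \frac{-2 - 2 + 1}{-2 + \sqrt{10}} = 171 \frac{1}{-2 + \sqrt{10}} \left(-3\right) = 171 \left(- \frac{3}{-2 + \sqrt{10}}\right) = - \frac{513}{-2 + \sqrt{10}}$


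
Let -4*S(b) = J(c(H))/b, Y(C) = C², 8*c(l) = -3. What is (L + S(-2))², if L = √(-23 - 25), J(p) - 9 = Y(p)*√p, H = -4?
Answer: (2304 + 9*I*√6 + 8192*I*√3)²/4194304 ≈ -46.884 + 15.613*I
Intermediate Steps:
c(l) = -3/8 (c(l) = (⅛)*(-3) = -3/8)
J(p) = 9 + p^(5/2) (J(p) = 9 + p²*√p = 9 + p^(5/2))
L = 4*I*√3 (L = √(-48) = 4*I*√3 ≈ 6.9282*I)
S(b) = -(9 + 9*I*√6/256)/(4*b) (S(b) = -(9 + (-3/8)^(5/2))/(4*b) = -(9 + 9*I*√6/256)/(4*b))
(L + S(-2))² = (4*I*√3 + (9/1024)*(-256 - I*√6)/(-2))² = (4*I*√3 + (9/1024)*(-½)*(-256 - I*√6))² = (4*I*√3 + (9/8 + 9*I*√6/2048))² = (9/8 + 4*I*√3 + 9*I*√6/2048)²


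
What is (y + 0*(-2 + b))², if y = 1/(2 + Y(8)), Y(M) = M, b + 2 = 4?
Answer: 1/100 ≈ 0.010000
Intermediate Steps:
b = 2 (b = -2 + 4 = 2)
y = ⅒ (y = 1/(2 + 8) = 1/10 = ⅒ ≈ 0.10000)
(y + 0*(-2 + b))² = (⅒ + 0*(-2 + 2))² = (⅒ + 0*0)² = (⅒ + 0)² = (⅒)² = 1/100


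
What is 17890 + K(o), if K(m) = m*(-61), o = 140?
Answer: 9350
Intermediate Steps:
K(m) = -61*m
17890 + K(o) = 17890 - 61*140 = 17890 - 8540 = 9350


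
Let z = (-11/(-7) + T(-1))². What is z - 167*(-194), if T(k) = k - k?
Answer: 1587623/49 ≈ 32400.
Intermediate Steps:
T(k) = 0
z = 121/49 (z = (-11/(-7) + 0)² = (-11*(-⅐) + 0)² = (11/7 + 0)² = (11/7)² = 121/49 ≈ 2.4694)
z - 167*(-194) = 121/49 - 167*(-194) = 121/49 + 32398 = 1587623/49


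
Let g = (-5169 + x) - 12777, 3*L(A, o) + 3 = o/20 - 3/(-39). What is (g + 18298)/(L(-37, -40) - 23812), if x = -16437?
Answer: 627315/928732 ≈ 0.67545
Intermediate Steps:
L(A, o) = -38/39 + o/60 (L(A, o) = -1 + (o/20 - 3/(-39))/3 = -1 + (o*(1/20) - 3*(-1/39))/3 = -1 + (o/20 + 1/13)/3 = -1 + (1/13 + o/20)/3 = -1 + (1/39 + o/60) = -38/39 + o/60)
g = -34383 (g = (-5169 - 16437) - 12777 = -21606 - 12777 = -34383)
(g + 18298)/(L(-37, -40) - 23812) = (-34383 + 18298)/((-38/39 + (1/60)*(-40)) - 23812) = -16085/((-38/39 - ⅔) - 23812) = -16085/(-64/39 - 23812) = -16085/(-928732/39) = -16085*(-39/928732) = 627315/928732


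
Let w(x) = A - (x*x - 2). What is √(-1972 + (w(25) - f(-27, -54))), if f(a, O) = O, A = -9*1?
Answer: 5*I*√102 ≈ 50.497*I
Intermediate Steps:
A = -9
w(x) = -7 - x² (w(x) = -9 - (x*x - 2) = -9 - (x² - 2) = -9 - (-2 + x²) = -9 + (2 - x²) = -7 - x²)
√(-1972 + (w(25) - f(-27, -54))) = √(-1972 + ((-7 - 1*25²) - 1*(-54))) = √(-1972 + ((-7 - 1*625) + 54)) = √(-1972 + ((-7 - 625) + 54)) = √(-1972 + (-632 + 54)) = √(-1972 - 578) = √(-2550) = 5*I*√102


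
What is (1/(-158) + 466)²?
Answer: 5420935129/24964 ≈ 2.1715e+5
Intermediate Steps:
(1/(-158) + 466)² = (-1/158 + 466)² = (73627/158)² = 5420935129/24964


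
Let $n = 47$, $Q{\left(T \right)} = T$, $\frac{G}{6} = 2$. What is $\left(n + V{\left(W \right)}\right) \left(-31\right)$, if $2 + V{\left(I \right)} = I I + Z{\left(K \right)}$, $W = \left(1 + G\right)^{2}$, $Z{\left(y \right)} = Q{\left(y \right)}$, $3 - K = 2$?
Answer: $-886817$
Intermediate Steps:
$G = 12$ ($G = 6 \cdot 2 = 12$)
$K = 1$ ($K = 3 - 2 = 1$)
$Z{\left(y \right)} = y$
$W = 169$ ($W = \left(1 + 12\right)^{2} = 13^{2} = 169$)
$V{\left(I \right)} = -1 + I^{2}$ ($V{\left(I \right)} = -2 + \left(I I + 1\right) = -2 + \left(I^{2} + 1\right) = -2 + \left(1 + I^{2}\right) = -1 + I^{2}$)
$\left(n + V{\left(W \right)}\right) \left(-31\right) = \left(47 - \left(1 - 169^{2}\right)\right) \left(-31\right) = \left(47 + \left(-1 + 28561\right)\right) \left(-31\right) = \left(47 + 28560\right) \left(-31\right) = 28607 \left(-31\right) = -886817$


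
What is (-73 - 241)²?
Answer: 98596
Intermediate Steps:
(-73 - 241)² = (-314)² = 98596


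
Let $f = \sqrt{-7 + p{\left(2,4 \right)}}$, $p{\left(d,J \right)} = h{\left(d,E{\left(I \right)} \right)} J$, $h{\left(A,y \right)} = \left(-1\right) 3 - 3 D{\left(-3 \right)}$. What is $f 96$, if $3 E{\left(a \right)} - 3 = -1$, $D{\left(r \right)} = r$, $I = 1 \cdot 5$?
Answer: $96 \sqrt{17} \approx 395.82$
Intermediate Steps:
$I = 5$
$E{\left(a \right)} = \frac{2}{3}$ ($E{\left(a \right)} = 1 + \frac{1}{3} \left(-1\right) = 1 - \frac{1}{3} = \frac{2}{3}$)
$h{\left(A,y \right)} = 6$ ($h{\left(A,y \right)} = \left(-1\right) 3 - -9 = -3 + 9 = 6$)
$p{\left(d,J \right)} = 6 J$
$f = \sqrt{17}$ ($f = \sqrt{-7 + 6 \cdot 4} = \sqrt{-7 + 24} = \sqrt{17} \approx 4.1231$)
$f 96 = \sqrt{17} \cdot 96 = 96 \sqrt{17}$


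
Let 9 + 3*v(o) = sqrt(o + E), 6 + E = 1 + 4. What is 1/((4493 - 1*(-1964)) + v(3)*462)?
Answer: 461/2333419 - 14*sqrt(2)/2333419 ≈ 0.00018908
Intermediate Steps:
E = -1 (E = -6 + (1 + 4) = -6 + 5 = -1)
v(o) = -3 + sqrt(-1 + o)/3 (v(o) = -3 + sqrt(o - 1)/3 = -3 + sqrt(-1 + o)/3)
1/((4493 - 1*(-1964)) + v(3)*462) = 1/((4493 - 1*(-1964)) + (-3 + sqrt(-1 + 3)/3)*462) = 1/((4493 + 1964) + (-3 + sqrt(2)/3)*462) = 1/(6457 + (-1386 + 154*sqrt(2))) = 1/(5071 + 154*sqrt(2))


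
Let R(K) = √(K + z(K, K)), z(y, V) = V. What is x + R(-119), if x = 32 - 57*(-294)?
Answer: 16790 + I*√238 ≈ 16790.0 + 15.427*I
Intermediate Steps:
R(K) = √2*√K (R(K) = √(K + K) = √(2*K) = √2*√K)
x = 16790 (x = 32 + 16758 = 16790)
x + R(-119) = 16790 + √2*√(-119) = 16790 + √2*(I*√119) = 16790 + I*√238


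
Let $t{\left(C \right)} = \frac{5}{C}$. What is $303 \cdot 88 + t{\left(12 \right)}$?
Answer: $\frac{319973}{12} \approx 26664.0$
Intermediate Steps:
$303 \cdot 88 + t{\left(12 \right)} = 303 \cdot 88 + \frac{5}{12} = 26664 + 5 \cdot \frac{1}{12} = 26664 + \frac{5}{12} = \frac{319973}{12}$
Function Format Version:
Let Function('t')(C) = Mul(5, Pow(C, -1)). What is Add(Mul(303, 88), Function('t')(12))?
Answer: Rational(319973, 12) ≈ 26664.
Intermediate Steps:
Add(Mul(303, 88), Function('t')(12)) = Add(Mul(303, 88), Mul(5, Pow(12, -1))) = Add(26664, Mul(5, Rational(1, 12))) = Add(26664, Rational(5, 12)) = Rational(319973, 12)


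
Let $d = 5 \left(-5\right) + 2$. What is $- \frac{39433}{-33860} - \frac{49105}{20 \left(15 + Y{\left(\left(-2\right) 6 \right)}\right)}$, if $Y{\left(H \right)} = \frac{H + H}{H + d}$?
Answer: $- \frac{23672689}{152370} \approx -155.36$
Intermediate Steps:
$d = -23$ ($d = -25 + 2 = -23$)
$Y{\left(H \right)} = \frac{2 H}{-23 + H}$ ($Y{\left(H \right)} = \frac{H + H}{H - 23} = \frac{2 H}{-23 + H}$)
$- \frac{39433}{-33860} - \frac{49105}{20 \left(15 + Y{\left(\left(-2\right) 6 \right)}\right)} = - \frac{39433}{-33860} - \frac{49105}{20 \left(15 + \frac{2 \left(\left(-2\right) 6\right)}{-23 - 12}\right)} = \left(-39433\right) \left(- \frac{1}{33860}\right) - \frac{49105}{20 \left(15 + 2 \left(-12\right) \frac{1}{-23 - 12}\right)} = \frac{39433}{33860} - \frac{49105}{20 \left(15 + 2 \left(-12\right) \frac{1}{-35}\right)} = \frac{39433}{33860} - \frac{49105}{20 \left(15 + 2 \left(-12\right) \left(- \frac{1}{35}\right)\right)} = \frac{39433}{33860} - \frac{49105}{20 \left(15 + \frac{24}{35}\right)} = \frac{39433}{33860} - \frac{49105}{20 \cdot \frac{549}{35}} = \frac{39433}{33860} - \frac{49105}{\frac{2196}{7}} = \frac{39433}{33860} - \frac{5635}{36} = - \frac{23672689}{152370}$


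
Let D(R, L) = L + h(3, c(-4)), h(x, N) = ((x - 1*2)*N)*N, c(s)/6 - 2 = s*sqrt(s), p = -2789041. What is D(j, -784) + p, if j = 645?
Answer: -2791985 - 1152*I ≈ -2.792e+6 - 1152.0*I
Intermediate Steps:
c(s) = 12 + 6*s**(3/2) (c(s) = 12 + 6*(s*sqrt(s)) = 12 + 6*s**(3/2))
h(x, N) = N**2*(-2 + x) (h(x, N) = ((x - 2)*N)*N = ((-2 + x)*N)*N = (N*(-2 + x))*N = N**2*(-2 + x))
D(R, L) = L + (12 - 48*I)**2 (D(R, L) = L + (12 + 6*(-4)**(3/2))**2*(-2 + 3) = L + (12 + 6*(-8*I))**2*1 = L + (12 - 48*I)**2*1 = L + (12 - 48*I)**2)
D(j, -784) + p = (-2160 - 784 - 1152*I) - 2789041 = (-2944 - 1152*I) - 2789041 = -2791985 - 1152*I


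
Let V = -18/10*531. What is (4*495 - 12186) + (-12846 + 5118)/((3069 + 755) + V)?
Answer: -146402886/14341 ≈ -10209.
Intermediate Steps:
V = -4779/5 (V = -18*1/10*531 = -9/5*531 = -4779/5 ≈ -955.80)
(4*495 - 12186) + (-12846 + 5118)/((3069 + 755) + V) = (4*495 - 12186) + (-12846 + 5118)/((3069 + 755) - 4779/5) = (1980 - 12186) - 7728/(3824 - 4779/5) = -10206 - 7728/14341/5 = -10206 - 7728*5/14341 = -10206 - 38640/14341 = -146402886/14341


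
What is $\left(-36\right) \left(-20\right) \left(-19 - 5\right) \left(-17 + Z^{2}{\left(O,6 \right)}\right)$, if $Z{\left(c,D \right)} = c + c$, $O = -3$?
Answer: $-328320$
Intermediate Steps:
$Z{\left(c,D \right)} = 2 c$
$\left(-36\right) \left(-20\right) \left(-19 - 5\right) \left(-17 + Z^{2}{\left(O,6 \right)}\right) = \left(-36\right) \left(-20\right) \left(-19 - 5\right) \left(-17 + \left(2 \left(-3\right)\right)^{2}\right) = 720 \left(- 24 \left(-17 + \left(-6\right)^{2}\right)\right) = 720 \left(- 24 \left(-17 + 36\right)\right) = 720 \left(\left(-24\right) 19\right) = 720 \left(-456\right) = -328320$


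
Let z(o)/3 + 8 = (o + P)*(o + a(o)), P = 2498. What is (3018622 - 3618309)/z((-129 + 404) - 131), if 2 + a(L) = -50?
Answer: -54517/66288 ≈ -0.82243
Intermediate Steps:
a(L) = -52 (a(L) = -2 - 50 = -52)
z(o) = -24 + 3*(-52 + o)*(2498 + o) (z(o) = -24 + 3*((o + 2498)*(o - 52)) = -24 + 3*((2498 + o)*(-52 + o)) = -24 + 3*((-52 + o)*(2498 + o)) = -24 + 3*(-52 + o)*(2498 + o))
(3018622 - 3618309)/z((-129 + 404) - 131) = (3018622 - 3618309)/(-389712 + 3*((-129 + 404) - 131)**2 + 7338*((-129 + 404) - 131)) = -599687/(-389712 + 3*(275 - 131)**2 + 7338*(275 - 131)) = -599687/(-389712 + 3*144**2 + 7338*144) = -599687/(-389712 + 3*20736 + 1056672) = -599687/(-389712 + 62208 + 1056672) = -599687/729168 = -599687*1/729168 = -54517/66288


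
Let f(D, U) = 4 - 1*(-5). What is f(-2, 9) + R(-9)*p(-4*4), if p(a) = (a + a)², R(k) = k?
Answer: -9207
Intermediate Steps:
f(D, U) = 9 (f(D, U) = 4 + 5 = 9)
p(a) = 4*a² (p(a) = (2*a)² = 4*a²)
f(-2, 9) + R(-9)*p(-4*4) = 9 - 36*(-4*4)² = 9 - 36*(-16)² = 9 - 36*256 = 9 - 9*1024 = 9 - 9216 = -9207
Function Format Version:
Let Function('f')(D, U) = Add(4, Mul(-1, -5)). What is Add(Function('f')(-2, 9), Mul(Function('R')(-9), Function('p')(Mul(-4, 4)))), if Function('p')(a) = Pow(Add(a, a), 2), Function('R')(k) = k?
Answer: -9207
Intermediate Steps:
Function('f')(D, U) = 9 (Function('f')(D, U) = Add(4, 5) = 9)
Function('p')(a) = Mul(4, Pow(a, 2)) (Function('p')(a) = Pow(Mul(2, a), 2) = Mul(4, Pow(a, 2)))
Add(Function('f')(-2, 9), Mul(Function('R')(-9), Function('p')(Mul(-4, 4)))) = Add(9, Mul(-9, Mul(4, Pow(Mul(-4, 4), 2)))) = Add(9, Mul(-9, Mul(4, Pow(-16, 2)))) = Add(9, Mul(-9, Mul(4, 256))) = Add(9, Mul(-9, 1024)) = Add(9, -9216) = -9207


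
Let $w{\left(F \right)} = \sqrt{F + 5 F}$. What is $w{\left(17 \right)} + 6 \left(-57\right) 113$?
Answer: $-38646 + \sqrt{102} \approx -38636.0$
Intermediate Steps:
$w{\left(F \right)} = \sqrt{6} \sqrt{F}$ ($w{\left(F \right)} = \sqrt{6 F} = \sqrt{6} \sqrt{F}$)
$w{\left(17 \right)} + 6 \left(-57\right) 113 = \sqrt{6} \sqrt{17} + 6 \left(-57\right) 113 = \sqrt{102} - 38646 = -38646 + \sqrt{102}$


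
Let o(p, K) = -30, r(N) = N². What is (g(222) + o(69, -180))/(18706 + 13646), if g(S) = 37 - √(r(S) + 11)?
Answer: 7/32352 - √49295/32352 ≈ -0.0066464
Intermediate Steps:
g(S) = 37 - √(11 + S²) (g(S) = 37 - √(S² + 11) = 37 - √(11 + S²))
(g(222) + o(69, -180))/(18706 + 13646) = ((37 - √(11 + 222²)) - 30)/(18706 + 13646) = ((37 - √(11 + 49284)) - 30)/32352 = ((37 - √49295) - 30)*(1/32352) = (7 - √49295)*(1/32352) = 7/32352 - √49295/32352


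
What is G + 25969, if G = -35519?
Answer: -9550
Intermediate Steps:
G + 25969 = -35519 + 25969 = -9550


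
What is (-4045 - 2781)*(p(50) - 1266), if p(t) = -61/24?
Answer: 103908785/12 ≈ 8.6591e+6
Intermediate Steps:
p(t) = -61/24 (p(t) = -61*1/24 = -61/24)
(-4045 - 2781)*(p(50) - 1266) = (-4045 - 2781)*(-61/24 - 1266) = -6826*(-30445/24) = 103908785/12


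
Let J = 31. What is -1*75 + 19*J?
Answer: 514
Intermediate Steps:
-1*75 + 19*J = -1*75 + 19*31 = -75 + 589 = 514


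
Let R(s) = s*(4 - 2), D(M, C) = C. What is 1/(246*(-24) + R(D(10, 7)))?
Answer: -1/5890 ≈ -0.00016978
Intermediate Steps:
R(s) = 2*s (R(s) = s*2 = 2*s)
1/(246*(-24) + R(D(10, 7))) = 1/(246*(-24) + 2*7) = 1/(-5904 + 14) = 1/(-5890) = -1/5890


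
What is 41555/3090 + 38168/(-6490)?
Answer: 15175283/2005410 ≈ 7.5672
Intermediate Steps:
41555/3090 + 38168/(-6490) = 41555*(1/3090) + 38168*(-1/6490) = 8311/618 - 19084/3245 = 15175283/2005410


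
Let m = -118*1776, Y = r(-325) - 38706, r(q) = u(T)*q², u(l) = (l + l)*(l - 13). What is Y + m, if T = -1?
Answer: 2709226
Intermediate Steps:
u(l) = 2*l*(-13 + l) (u(l) = (2*l)*(-13 + l) = 2*l*(-13 + l))
r(q) = 28*q² (r(q) = (2*(-1)*(-13 - 1))*q² = (2*(-1)*(-14))*q² = 28*q²)
Y = 2918794 (Y = 28*(-325)² - 38706 = 28*105625 - 38706 = 2957500 - 38706 = 2918794)
m = -209568
Y + m = 2918794 - 209568 = 2709226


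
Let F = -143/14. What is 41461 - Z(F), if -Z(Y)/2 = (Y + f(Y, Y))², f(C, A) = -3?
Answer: 4097403/98 ≈ 41810.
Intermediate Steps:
F = -143/14 (F = -143*1/14 = -143/14 ≈ -10.214)
Z(Y) = -2*(-3 + Y)² (Z(Y) = -2*(Y - 3)² = -2*(-3 + Y)²)
41461 - Z(F) = 41461 - (-2)*(-3 - 143/14)² = 41461 - (-2)*(-185/14)² = 41461 - (-2)*34225/196 = 41461 - 1*(-34225/98) = 41461 + 34225/98 = 4097403/98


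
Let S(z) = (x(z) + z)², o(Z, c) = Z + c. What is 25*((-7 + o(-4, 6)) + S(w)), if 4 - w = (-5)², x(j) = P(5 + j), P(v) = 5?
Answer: 6275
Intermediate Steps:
x(j) = 5
w = -21 (w = 4 - 1*(-5)² = 4 - 1*25 = 4 - 25 = -21)
S(z) = (5 + z)²
25*((-7 + o(-4, 6)) + S(w)) = 25*((-7 + (-4 + 6)) + (5 - 21)²) = 25*((-7 + 2) + (-16)²) = 25*(-5 + 256) = 25*251 = 6275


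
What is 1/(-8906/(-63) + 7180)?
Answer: 63/461246 ≈ 0.00013659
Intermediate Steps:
1/(-8906/(-63) + 7180) = 1/(-8906*(-1/63) + 7180) = 1/(8906/63 + 7180) = 1/(461246/63) = 63/461246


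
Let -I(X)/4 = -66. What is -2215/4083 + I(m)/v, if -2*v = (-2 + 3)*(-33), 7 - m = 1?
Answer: 63113/4083 ≈ 15.458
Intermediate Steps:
m = 6 (m = 7 - 1*1 = 7 - 1 = 6)
I(X) = 264 (I(X) = -4*(-66) = 264)
v = 33/2 (v = -(-2 + 3)*(-33)/2 = -(-33)/2 = -½*(-33) = 33/2 ≈ 16.500)
-2215/4083 + I(m)/v = -2215/4083 + 264/(33/2) = -2215*1/4083 + 264*(2/33) = -2215/4083 + 16 = 63113/4083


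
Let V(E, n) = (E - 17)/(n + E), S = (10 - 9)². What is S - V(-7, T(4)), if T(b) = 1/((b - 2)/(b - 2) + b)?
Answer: -43/17 ≈ -2.5294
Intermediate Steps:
T(b) = 1/(1 + b) (T(b) = 1/((-2 + b)/(-2 + b) + b) = 1/(1 + b))
S = 1 (S = 1² = 1)
V(E, n) = (-17 + E)/(E + n)
S - V(-7, T(4)) = 1 - (-17 - 7)/(-7 + 1/(1 + 4)) = 1 - (-24)/(-7 + 1/5) = 1 - (-24)/(-7 + ⅕) = 1 - (-24)/(-34/5) = 1 - (-5)*(-24)/34 = 1 - 1*60/17 = 1 - 60/17 = -43/17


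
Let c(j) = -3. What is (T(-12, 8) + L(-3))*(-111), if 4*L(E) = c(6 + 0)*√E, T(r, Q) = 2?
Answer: -222 + 333*I*√3/4 ≈ -222.0 + 144.19*I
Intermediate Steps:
L(E) = -3*√E/4 (L(E) = (-3*√E)/4 = -3*√E/4)
(T(-12, 8) + L(-3))*(-111) = (2 - 3*I*√3/4)*(-111) = -222 + 333*I*√3/4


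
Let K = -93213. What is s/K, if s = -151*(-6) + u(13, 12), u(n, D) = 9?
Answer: -305/31071 ≈ -0.0098162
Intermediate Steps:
s = 915 (s = -151*(-6) + 9 = 906 + 9 = 915)
s/K = 915/(-93213) = 915*(-1/93213) = -305/31071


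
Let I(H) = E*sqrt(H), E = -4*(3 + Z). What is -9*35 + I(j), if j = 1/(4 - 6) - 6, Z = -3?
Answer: -315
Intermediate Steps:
j = -13/2 (j = 1/(-2) - 6 = -1/2 - 6 = -13/2 ≈ -6.5000)
E = 0 (E = -4*(3 - 3) = -4*0 = 0)
I(H) = 0 (I(H) = 0*sqrt(H) = 0)
-9*35 + I(j) = -9*35 + 0 = -315 + 0 = -315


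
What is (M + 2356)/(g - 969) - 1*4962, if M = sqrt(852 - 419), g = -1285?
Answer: -5593352/1127 - sqrt(433)/2254 ≈ -4963.1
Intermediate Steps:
M = sqrt(433) ≈ 20.809
(M + 2356)/(g - 969) - 1*4962 = (sqrt(433) + 2356)/(-1285 - 969) - 1*4962 = (2356 + sqrt(433))/(-2254) - 4962 = (2356 + sqrt(433))*(-1/2254) - 4962 = (-1178/1127 - sqrt(433)/2254) - 4962 = -5593352/1127 - sqrt(433)/2254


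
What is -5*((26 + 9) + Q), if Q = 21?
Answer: -280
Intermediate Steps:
-5*((26 + 9) + Q) = -5*((26 + 9) + 21) = -5*(35 + 21) = -5*56 = -280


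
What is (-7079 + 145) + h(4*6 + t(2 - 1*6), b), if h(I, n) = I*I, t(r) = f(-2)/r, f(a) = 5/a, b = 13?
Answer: -404967/64 ≈ -6327.6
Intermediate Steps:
t(r) = -5/(2*r) (t(r) = (5/(-2))/r = (5*(-1/2))/r = -5/(2*r))
h(I, n) = I**2
(-7079 + 145) + h(4*6 + t(2 - 1*6), b) = (-7079 + 145) + (4*6 - 5/(2*(2 - 1*6)))**2 = -6934 + (24 - 5/(2*(2 - 6)))**2 = -6934 + (24 - 5/2/(-4))**2 = -6934 + (24 - 5/2*(-1/4))**2 = -6934 + (24 + 5/8)**2 = -6934 + (197/8)**2 = -6934 + 38809/64 = -404967/64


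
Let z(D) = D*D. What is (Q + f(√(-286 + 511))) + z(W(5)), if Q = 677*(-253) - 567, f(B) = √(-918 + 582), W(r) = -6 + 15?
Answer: -171767 + 4*I*√21 ≈ -1.7177e+5 + 18.33*I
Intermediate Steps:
W(r) = 9
f(B) = 4*I*√21 (f(B) = √(-336) = 4*I*√21)
Q = -171848 (Q = -171281 - 567 = -171848)
z(D) = D²
(Q + f(√(-286 + 511))) + z(W(5)) = (-171848 + 4*I*√21) + 9² = (-171848 + 4*I*√21) + 81 = -171767 + 4*I*√21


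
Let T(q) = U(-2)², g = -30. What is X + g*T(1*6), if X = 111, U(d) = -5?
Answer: -639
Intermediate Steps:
T(q) = 25 (T(q) = (-5)² = 25)
X + g*T(1*6) = 111 - 30*25 = 111 - 750 = -639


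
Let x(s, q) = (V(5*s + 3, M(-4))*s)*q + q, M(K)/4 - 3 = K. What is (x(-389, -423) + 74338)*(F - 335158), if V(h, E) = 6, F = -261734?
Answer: -633419999724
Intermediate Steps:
M(K) = 12 + 4*K
x(s, q) = q + 6*q*s (x(s, q) = (6*s)*q + q = 6*q*s + q = q + 6*q*s)
(x(-389, -423) + 74338)*(F - 335158) = (-423*(1 + 6*(-389)) + 74338)*(-261734 - 335158) = (-423*(1 - 2334) + 74338)*(-596892) = (-423*(-2333) + 74338)*(-596892) = (986859 + 74338)*(-596892) = 1061197*(-596892) = -633419999724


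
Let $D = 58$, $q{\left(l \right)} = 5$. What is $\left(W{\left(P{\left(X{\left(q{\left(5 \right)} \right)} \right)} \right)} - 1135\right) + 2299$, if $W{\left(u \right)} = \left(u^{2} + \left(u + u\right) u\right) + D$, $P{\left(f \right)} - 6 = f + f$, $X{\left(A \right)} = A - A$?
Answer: $1330$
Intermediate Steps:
$X{\left(A \right)} = 0$
$P{\left(f \right)} = 6 + 2 f$ ($P{\left(f \right)} = 6 + \left(f + f\right) = 6 + 2 f$)
$W{\left(u \right)} = 58 + 3 u^{2}$ ($W{\left(u \right)} = \left(u^{2} + \left(u + u\right) u\right) + 58 = \left(u^{2} + 2 u u\right) + 58 = \left(u^{2} + 2 u^{2}\right) + 58 = 3 u^{2} + 58 = 58 + 3 u^{2}$)
$\left(W{\left(P{\left(X{\left(q{\left(5 \right)} \right)} \right)} \right)} - 1135\right) + 2299 = \left(\left(58 + 3 \left(6 + 2 \cdot 0\right)^{2}\right) - 1135\right) + 2299 = \left(\left(58 + 3 \left(6 + 0\right)^{2}\right) - 1135\right) + 2299 = \left(\left(58 + 3 \cdot 6^{2}\right) - 1135\right) + 2299 = \left(\left(58 + 3 \cdot 36\right) - 1135\right) + 2299 = \left(\left(58 + 108\right) - 1135\right) + 2299 = \left(166 - 1135\right) + 2299 = -969 + 2299 = 1330$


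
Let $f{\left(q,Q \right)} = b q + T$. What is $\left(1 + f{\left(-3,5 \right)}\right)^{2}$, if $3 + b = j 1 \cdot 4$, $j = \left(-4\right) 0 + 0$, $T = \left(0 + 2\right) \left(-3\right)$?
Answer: $16$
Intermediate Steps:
$T = -6$ ($T = 2 \left(-3\right) = -6$)
$j = 0$ ($j = 0 + 0 = 0$)
$b = -3$ ($b = -3 + 0 \cdot 1 \cdot 4 = -3 + 0 \cdot 4 = -3 + 0 = -3$)
$f{\left(q,Q \right)} = -6 - 3 q$ ($f{\left(q,Q \right)} = - 3 q - 6 = -6 - 3 q$)
$\left(1 + f{\left(-3,5 \right)}\right)^{2} = \left(1 - -3\right)^{2} = \left(1 + \left(-6 + 9\right)\right)^{2} = \left(1 + 3\right)^{2} = 4^{2} = 16$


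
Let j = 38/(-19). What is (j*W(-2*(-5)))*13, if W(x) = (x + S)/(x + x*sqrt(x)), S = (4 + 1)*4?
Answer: 26/3 - 26*sqrt(10)/3 ≈ -18.740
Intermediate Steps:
S = 20 (S = 5*4 = 20)
W(x) = (20 + x)/(x + x**(3/2)) (W(x) = (x + 20)/(x + x*sqrt(x)) = (20 + x)/(x + x**(3/2)))
j = -2 (j = 38*(-1/19) = -2)
(j*W(-2*(-5)))*13 = -2*(20 - 2*(-5))/(-2*(-5) + (-2*(-5))**(3/2))*13 = -2*(20 + 10)/(10 + 10**(3/2))*13 = -2*30/(10 + 10*sqrt(10))*13 = -60/(10 + 10*sqrt(10))*13 = -780/(10 + 10*sqrt(10))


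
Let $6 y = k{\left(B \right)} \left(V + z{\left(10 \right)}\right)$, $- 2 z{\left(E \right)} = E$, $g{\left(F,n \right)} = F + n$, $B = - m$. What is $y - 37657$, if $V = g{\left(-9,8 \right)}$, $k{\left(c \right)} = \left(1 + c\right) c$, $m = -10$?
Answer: $-37767$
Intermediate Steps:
$B = 10$ ($B = \left(-1\right) \left(-10\right) = 10$)
$k{\left(c \right)} = c \left(1 + c\right)$
$V = -1$ ($V = -9 + 8 = -1$)
$z{\left(E \right)} = - \frac{E}{2}$
$y = -110$ ($y = \frac{10 \left(1 + 10\right) \left(-1 - 5\right)}{6} = \frac{10 \cdot 11 \left(-1 - 5\right)}{6} = \frac{110 \left(-6\right)}{6} = \frac{1}{6} \left(-660\right) = -110$)
$y - 37657 = -110 - 37657 = -37767$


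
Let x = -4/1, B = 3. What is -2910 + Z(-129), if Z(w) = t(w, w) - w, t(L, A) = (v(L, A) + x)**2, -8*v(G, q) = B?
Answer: -176759/64 ≈ -2761.9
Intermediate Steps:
v(G, q) = -3/8 (v(G, q) = -1/8*3 = -3/8)
x = -4 (x = -4*1 = -4)
t(L, A) = 1225/64 (t(L, A) = (-3/8 - 4)**2 = (-35/8)**2 = 1225/64)
Z(w) = 1225/64 - w
-2910 + Z(-129) = -2910 + (1225/64 - 1*(-129)) = -2910 + (1225/64 + 129) = -2910 + 9481/64 = -176759/64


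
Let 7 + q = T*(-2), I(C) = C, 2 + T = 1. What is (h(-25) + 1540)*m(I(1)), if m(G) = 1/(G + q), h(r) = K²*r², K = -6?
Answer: -6010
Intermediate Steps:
T = -1 (T = -2 + 1 = -1)
q = -5 (q = -7 - 1*(-2) = -7 + 2 = -5)
h(r) = 36*r² (h(r) = (-6)²*r² = 36*r²)
m(G) = 1/(-5 + G) (m(G) = 1/(G - 5) = 1/(-5 + G))
(h(-25) + 1540)*m(I(1)) = (36*(-25)² + 1540)/(-5 + 1) = (36*625 + 1540)/(-4) = (22500 + 1540)*(-¼) = 24040*(-¼) = -6010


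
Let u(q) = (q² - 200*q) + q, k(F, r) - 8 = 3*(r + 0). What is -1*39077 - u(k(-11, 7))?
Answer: -34147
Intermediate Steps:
k(F, r) = 8 + 3*r (k(F, r) = 8 + 3*(r + 0) = 8 + 3*r)
u(q) = q² - 199*q
-1*39077 - u(k(-11, 7)) = -1*39077 - (8 + 3*7)*(-199 + (8 + 3*7)) = -39077 - (8 + 21)*(-199 + (8 + 21)) = -39077 - 29*(-199 + 29) = -39077 - 29*(-170) = -39077 - 1*(-4930) = -39077 + 4930 = -34147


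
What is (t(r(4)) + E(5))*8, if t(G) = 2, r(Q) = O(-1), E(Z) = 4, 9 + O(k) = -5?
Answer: 48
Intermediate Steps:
O(k) = -14 (O(k) = -9 - 5 = -14)
r(Q) = -14
(t(r(4)) + E(5))*8 = (2 + 4)*8 = 6*8 = 48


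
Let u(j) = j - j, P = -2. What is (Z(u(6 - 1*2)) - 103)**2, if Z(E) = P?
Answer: 11025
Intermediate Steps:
u(j) = 0
Z(E) = -2
(Z(u(6 - 1*2)) - 103)**2 = (-2 - 103)**2 = (-105)**2 = 11025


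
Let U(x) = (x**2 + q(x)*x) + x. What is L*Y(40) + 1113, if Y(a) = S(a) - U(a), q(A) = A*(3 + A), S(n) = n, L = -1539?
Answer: 108346713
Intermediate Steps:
U(x) = x + x**2 + x**2*(3 + x) (U(x) = (x**2 + (x*(3 + x))*x) + x = (x**2 + x**2*(3 + x)) + x = x + x**2 + x**2*(3 + x))
Y(a) = a - a*(1 + a + a*(3 + a))
L*Y(40) + 1113 = -1539*40**2*(-4 - 1*40) + 1113 = -2462400*(-4 - 40) + 1113 = -2462400*(-44) + 1113 = -1539*(-70400) + 1113 = 108345600 + 1113 = 108346713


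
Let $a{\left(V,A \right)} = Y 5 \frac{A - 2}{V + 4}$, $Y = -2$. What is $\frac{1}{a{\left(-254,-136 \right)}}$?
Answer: $- \frac{25}{138} \approx -0.18116$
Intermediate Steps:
$a{\left(V,A \right)} = - \frac{10 \left(-2 + A\right)}{4 + V}$ ($a{\left(V,A \right)} = \left(-2\right) 5 \frac{A - 2}{V + 4} = - 10 \frac{-2 + A}{4 + V} = - \frac{10 \left(-2 + A\right)}{4 + V}$)
$\frac{1}{a{\left(-254,-136 \right)}} = \frac{1}{10 \frac{1}{4 - 254} \left(2 - -136\right)} = \frac{1}{10 \frac{1}{-250} \left(2 + 136\right)} = \frac{1}{10 \left(- \frac{1}{250}\right) 138} = \frac{1}{- \frac{138}{25}} = - \frac{25}{138}$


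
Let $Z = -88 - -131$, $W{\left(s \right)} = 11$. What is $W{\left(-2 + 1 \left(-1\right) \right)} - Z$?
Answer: $-32$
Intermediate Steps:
$Z = 43$ ($Z = -88 + 131 = 43$)
$W{\left(-2 + 1 \left(-1\right) \right)} - Z = 11 - 43 = -32$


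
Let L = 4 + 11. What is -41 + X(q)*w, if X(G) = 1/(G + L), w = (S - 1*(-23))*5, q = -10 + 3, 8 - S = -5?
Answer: -37/2 ≈ -18.500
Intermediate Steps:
S = 13 (S = 8 - 1*(-5) = 8 + 5 = 13)
q = -7
w = 180 (w = (13 - 1*(-23))*5 = (13 + 23)*5 = 36*5 = 180)
L = 15
X(G) = 1/(15 + G) (X(G) = 1/(G + 15) = 1/(15 + G))
-41 + X(q)*w = -41 + 180/(15 - 7) = -41 + 180/8 = -41 + (⅛)*180 = -41 + 45/2 = -37/2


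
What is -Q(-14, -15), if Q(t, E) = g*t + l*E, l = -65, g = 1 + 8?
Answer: -849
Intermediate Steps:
g = 9
Q(t, E) = -65*E + 9*t (Q(t, E) = 9*t - 65*E = -65*E + 9*t)
-Q(-14, -15) = -(-65*(-15) + 9*(-14)) = -(975 - 126) = -1*849 = -849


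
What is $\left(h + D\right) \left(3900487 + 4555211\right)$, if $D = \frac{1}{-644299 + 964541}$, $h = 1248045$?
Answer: $\frac{1689771581754687459}{160121} \approx 1.0553 \cdot 10^{13}$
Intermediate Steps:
$D = \frac{1}{320242} \approx 3.1226 \cdot 10^{-6}$
$\left(h + D\right) \left(3900487 + 4555211\right) = \left(1248045 + \frac{1}{320242}\right) \left(3900487 + 4555211\right) = \frac{399676426891}{320242} \cdot 8455698 = \frac{1689771581754687459}{160121}$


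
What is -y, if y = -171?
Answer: 171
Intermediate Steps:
-y = -1*(-171) = 171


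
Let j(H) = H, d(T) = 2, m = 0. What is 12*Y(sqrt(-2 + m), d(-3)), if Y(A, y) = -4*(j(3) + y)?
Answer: -240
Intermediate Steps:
Y(A, y) = -12 - 4*y (Y(A, y) = -4*(3 + y) = -12 - 4*y)
12*Y(sqrt(-2 + m), d(-3)) = 12*(-12 - 4*2) = 12*(-12 - 8) = 12*(-20) = -240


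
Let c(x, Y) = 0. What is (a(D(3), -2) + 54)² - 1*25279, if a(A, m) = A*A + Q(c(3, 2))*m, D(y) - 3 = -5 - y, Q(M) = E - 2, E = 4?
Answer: -19654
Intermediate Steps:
Q(M) = 2 (Q(M) = 4 - 2 = 2)
D(y) = -2 - y (D(y) = 3 + (-5 - y) = -2 - y)
a(A, m) = A² + 2*m (a(A, m) = A*A + 2*m = A² + 2*m)
(a(D(3), -2) + 54)² - 1*25279 = (((-2 - 1*3)² + 2*(-2)) + 54)² - 1*25279 = (((-2 - 3)² - 4) + 54)² - 25279 = (((-5)² - 4) + 54)² - 25279 = ((25 - 4) + 54)² - 25279 = (21 + 54)² - 25279 = 75² - 25279 = 5625 - 25279 = -19654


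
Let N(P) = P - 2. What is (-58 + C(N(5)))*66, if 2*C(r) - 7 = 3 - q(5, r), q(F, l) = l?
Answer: -3597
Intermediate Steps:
N(P) = -2 + P
C(r) = 5 - r/2 (C(r) = 7/2 + (3 - r)/2 = 7/2 + (3/2 - r/2) = 5 - r/2)
(-58 + C(N(5)))*66 = (-58 + (5 - (-2 + 5)/2))*66 = (-58 + (5 - ½*3))*66 = (-58 + (5 - 3/2))*66 = (-58 + 7/2)*66 = -109/2*66 = -3597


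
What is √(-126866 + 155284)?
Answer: √28418 ≈ 168.58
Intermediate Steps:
√(-126866 + 155284) = √28418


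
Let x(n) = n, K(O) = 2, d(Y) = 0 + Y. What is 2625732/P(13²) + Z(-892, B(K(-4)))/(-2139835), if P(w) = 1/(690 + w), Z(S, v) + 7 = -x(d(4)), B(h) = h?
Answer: 4826405948194991/2139835 ≈ 2.2555e+9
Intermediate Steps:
d(Y) = Y
Z(S, v) = -11 (Z(S, v) = -7 - 1*4 = -7 - 4 = -11)
2625732/P(13²) + Z(-892, B(K(-4)))/(-2139835) = 2625732/(1/(690 + 13²)) - 11/(-2139835) = 2625732/(1/(690 + 169)) - 11*(-1/2139835) = 2625732/(1/859) + 11/2139835 = 2625732*859 + 11/2139835 = 2255503788 + 11/2139835 = 4826405948194991/2139835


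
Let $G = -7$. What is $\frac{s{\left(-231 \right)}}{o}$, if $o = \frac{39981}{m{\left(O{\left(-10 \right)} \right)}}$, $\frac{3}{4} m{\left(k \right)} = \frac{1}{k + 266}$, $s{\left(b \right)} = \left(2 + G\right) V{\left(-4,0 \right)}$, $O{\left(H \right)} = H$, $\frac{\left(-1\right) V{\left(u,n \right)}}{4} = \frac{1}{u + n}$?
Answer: $- \frac{5}{7676352} \approx -6.5135 \cdot 10^{-7}$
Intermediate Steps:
$V{\left(u,n \right)} = - \frac{4}{n + u}$ ($V{\left(u,n \right)} = - \frac{4}{u + n} = - \frac{4}{n + u}$)
$s{\left(b \right)} = -5$ ($s{\left(b \right)} = \left(2 - 7\right) \left(- \frac{4}{0 - 4}\right) = - 5 \left(- \frac{4}{-4}\right) = - 5 \left(\left(-4\right) \left(- \frac{1}{4}\right)\right) = \left(-5\right) 1 = -5$)
$m{\left(k \right)} = \frac{4}{3 \left(266 + k\right)}$ ($m{\left(k \right)} = \frac{4}{3 \left(k + 266\right)} = \frac{4}{3 \left(266 + k\right)}$)
$o = 7676352$ ($o = \frac{39981}{\frac{4}{3} \frac{1}{266 - 10}} = \frac{39981}{\frac{4}{3} \cdot \frac{1}{256}} = 39981 \frac{1}{\frac{1}{192}} = 39981 \cdot 192 = 7676352$)
$\frac{s{\left(-231 \right)}}{o} = - \frac{5}{7676352}$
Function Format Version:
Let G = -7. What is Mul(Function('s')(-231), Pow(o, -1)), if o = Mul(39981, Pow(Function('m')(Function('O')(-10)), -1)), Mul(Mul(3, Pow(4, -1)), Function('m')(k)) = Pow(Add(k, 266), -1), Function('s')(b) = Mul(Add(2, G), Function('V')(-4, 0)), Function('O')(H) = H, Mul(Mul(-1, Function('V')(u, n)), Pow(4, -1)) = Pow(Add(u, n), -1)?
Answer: Rational(-5, 7676352) ≈ -6.5135e-7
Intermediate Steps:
Function('V')(u, n) = Mul(-4, Pow(Add(n, u), -1)) (Function('V')(u, n) = Mul(-4, Pow(Add(u, n), -1)) = Mul(-4, Pow(Add(n, u), -1)))
Function('s')(b) = -5 (Function('s')(b) = Mul(Add(2, -7), Mul(-4, Pow(Add(0, -4), -1))) = Mul(-5, Mul(-4, Pow(-4, -1))) = Mul(-5, Mul(-4, Rational(-1, 4))) = Mul(-5, 1) = -5)
Function('m')(k) = Mul(Rational(4, 3), Pow(Add(266, k), -1)) (Function('m')(k) = Mul(Rational(4, 3), Pow(Add(k, 266), -1)) = Mul(Rational(4, 3), Pow(Add(266, k), -1)))
o = 7676352 (o = Mul(39981, Pow(Mul(Rational(4, 3), Pow(Add(266, -10), -1)), -1)) = Mul(39981, Pow(Mul(Rational(4, 3), Pow(256, -1)), -1)) = Mul(39981, Pow(Mul(Rational(4, 3), Rational(1, 256)), -1)) = Mul(39981, Pow(Rational(1, 192), -1)) = Mul(39981, 192) = 7676352)
Mul(Function('s')(-231), Pow(o, -1)) = Mul(-5, Pow(7676352, -1)) = Mul(-5, Rational(1, 7676352)) = Rational(-5, 7676352)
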